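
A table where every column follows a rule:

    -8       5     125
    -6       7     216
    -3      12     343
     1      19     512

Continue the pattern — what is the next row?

First component: differences are 2, 3, 4, … (increasing by 1 each time); -8, -6, -3, 1 → 6.
For the second component, each term is the sum of the two before it: 5, 7, 12, 19 → 31.
For the third component, perfect cubes: 5³, 6³, 7³, …: 125, 216, 343, 512 → 729.
So the next row is 6  31  729.

6  31  729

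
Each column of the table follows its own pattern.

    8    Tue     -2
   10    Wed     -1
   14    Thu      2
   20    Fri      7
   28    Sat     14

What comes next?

38  Sun  23

First component: differences are 2, 4, 6, … (increasing by 2 each time); 8, 10, 14, 20, 28 → 38.
Day: runs through the weekdays Mon→Sun, so Tue, Wed, Thu, Fri, Sat → Sun.
Third component: differences are 1, 3, 5, … (increasing by 2 each time), so -2, -1, 2, 7, 14 → 23.
So the next row is 38  Sun  23.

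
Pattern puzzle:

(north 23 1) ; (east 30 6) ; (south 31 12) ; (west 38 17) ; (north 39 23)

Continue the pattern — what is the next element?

(east 46 28)

Direction: north, east, south, west, north → east (repeats north → east → south → west).
For the second entry, alternating steps +7, +1, +7, +1, …: 23, 30, 31, 38, 39 → 46.
Third entry: 1, 6, 12, 17, 23 → 28 (alternating steps +5, +6, +5, +6, …).
Combining the parts gives (east 46 28).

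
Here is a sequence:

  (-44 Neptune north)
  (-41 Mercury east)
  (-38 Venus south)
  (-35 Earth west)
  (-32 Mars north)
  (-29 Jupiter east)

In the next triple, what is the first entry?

First entry: -44, -41, -38, -35, -32, -29 → -26 (+3 each step).
Planet — runs through the planets Mercury→Neptune: Neptune, Mercury, Venus, Earth, Mars, Jupiter → Saturn.
Direction: north, east, south, west, north, east → south (repeats north → east → south → west).

-26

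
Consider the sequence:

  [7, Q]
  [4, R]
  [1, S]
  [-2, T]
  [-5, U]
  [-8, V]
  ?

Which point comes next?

First component: −3 each step; 7, 4, 1, -2, -5, -8 → -11.
For the letter, letters move forward 1 place in the alphabet: Q, R, S, T, U, V → W.
Combining the parts gives [-11, W].

[-11, W]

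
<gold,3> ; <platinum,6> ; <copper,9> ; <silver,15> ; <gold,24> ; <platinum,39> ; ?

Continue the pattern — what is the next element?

Metal goes gold, platinum, copper, silver, gold, platinum → copper (repeats gold → platinum → copper → silver).
For the second entry, each term is the sum of the two before it: 3, 6, 9, 15, 24, 39 → 63.
Combining the parts gives <copper,63>.

<copper,63>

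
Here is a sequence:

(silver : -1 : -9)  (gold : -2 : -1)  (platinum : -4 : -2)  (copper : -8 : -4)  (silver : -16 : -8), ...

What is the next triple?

Metal: repeats silver → gold → platinum → copper; silver, gold, platinum, copper, silver → gold.
Second component goes -1, -2, -4, -8, -16 → -32 (×2 each step).
Third component goes -9, -1, -2, -4, -8 → -16 (always the previous value of the second component).
Combining the parts gives (gold : -32 : -16).

(gold : -32 : -16)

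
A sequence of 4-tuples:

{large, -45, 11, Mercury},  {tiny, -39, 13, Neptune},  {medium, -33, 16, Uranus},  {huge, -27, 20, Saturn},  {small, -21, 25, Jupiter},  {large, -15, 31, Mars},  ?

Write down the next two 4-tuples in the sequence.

Size goes large, tiny, medium, huge, small, large → tiny → medium (repeats large → tiny → medium → huge → small).
Second coordinate: -45, -39, -33, -27, -21, -15 → -9 → -3 (+6 each step).
For the third coordinate, differences are 2, 3, 4, … (increasing by 1 each time): 11, 13, 16, 20, 25, 31 → 38 → 46.
Planet: runs backward through the planets Mercury→Neptune, so Mercury, Neptune, Uranus, Saturn, Jupiter, Mars → Earth → Venus.
So the next two 4-tuples are {tiny, -9, 38, Earth} and {medium, -3, 46, Venus}.

{tiny, -9, 38, Earth}, {medium, -3, 46, Venus}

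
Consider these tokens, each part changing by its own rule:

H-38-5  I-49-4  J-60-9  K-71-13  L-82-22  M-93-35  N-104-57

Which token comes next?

O-115-92

Letter: letters move forward 1 place in the alphabet, so H, I, J, K, L, M, N → O.
Second component: +11 each step, so 38, 49, 60, 71, 82, 93, 104 → 115.
Third component: each term is the sum of the two before it, so 5, 4, 9, 13, 22, 35, 57 → 92.
Putting it together: O-115-92.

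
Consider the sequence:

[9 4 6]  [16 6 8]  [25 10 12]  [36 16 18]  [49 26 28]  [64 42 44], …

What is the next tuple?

[81 68 70]

For the first part, perfect squares: 3², 4², 5², …: 9, 16, 25, 36, 49, 64 → 81.
Second part: 4, 6, 10, 16, 26, 42 → 68 (each term is the sum of the two before it).
For the third part, always 2 more than the second part: 6, 8, 12, 18, 28, 44 → 70.
Combining the parts gives [81 68 70].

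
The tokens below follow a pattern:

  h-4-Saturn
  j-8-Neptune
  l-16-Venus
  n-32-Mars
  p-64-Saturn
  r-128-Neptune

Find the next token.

t-256-Venus

Letter — letters move forward 2 places in the alphabet: h, j, l, n, p, r → t.
Second component: ×2 each step, so 4, 8, 16, 32, 64, 128 → 256.
Planet: repeats Saturn → Neptune → Venus → Mars, so Saturn, Neptune, Venus, Mars, Saturn, Neptune → Venus.
Combining the parts gives t-256-Venus.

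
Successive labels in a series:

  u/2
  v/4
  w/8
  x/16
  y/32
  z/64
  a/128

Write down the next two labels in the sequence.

Letter — letters move forward 1 place in the alphabet, wrapping Z→A: u, v, w, x, y, z, a → b → c.
Second component: ×2 each step, so 2, 4, 8, 16, 32, 64, 128 → 256 → 512.
So the next two labels are b/256 and c/512.

b/256 then c/512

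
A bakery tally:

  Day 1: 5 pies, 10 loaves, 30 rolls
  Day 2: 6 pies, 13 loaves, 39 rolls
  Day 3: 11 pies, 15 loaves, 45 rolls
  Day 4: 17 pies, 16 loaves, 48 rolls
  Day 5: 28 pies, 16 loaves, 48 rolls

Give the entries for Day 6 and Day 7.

Pies goes 5, 6, 11, 17, 28 → 45 → 73 (each term is the sum of the two before it).
Loaves — differences are 3, 2, 1, … (decreasing by 1 each time): 10, 13, 15, 16, 16 → 15 → 13.
Rolls — always 3 × the loaves: 30, 39, 45, 48, 48 → 45 → 39.
So the next two records are 45 pies, 15 loaves, 45 rolls and 73 pies, 13 loaves, 39 rolls.

45 pies, 15 loaves, 45 rolls; 73 pies, 13 loaves, 39 rolls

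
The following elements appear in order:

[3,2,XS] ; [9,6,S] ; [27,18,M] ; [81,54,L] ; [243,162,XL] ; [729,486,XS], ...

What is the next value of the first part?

2187

First part: 3, 9, 27, 81, 243, 729 → 2187 (×3 each step).
Second part goes 2, 6, 18, 54, 162, 486 → 1458 (×3 each step).
Size goes XS, S, M, L, XL, XS → S (repeats XS → S → M → L → XL).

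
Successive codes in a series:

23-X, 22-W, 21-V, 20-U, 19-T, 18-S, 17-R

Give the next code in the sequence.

First component — −1 each step: 23, 22, 21, 20, 19, 18, 17 → 16.
Letter: X, W, V, U, T, S, R → Q (letters move back 1 place in the alphabet).
So the next code is 16-Q.

16-Q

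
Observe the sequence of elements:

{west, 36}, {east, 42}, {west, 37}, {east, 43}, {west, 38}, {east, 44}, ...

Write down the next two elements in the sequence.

{west, 39}, {east, 45}

Direction goes west, east, west, east, west, east → west → east (alternates west ↔ east).
Second value: 36, 42, 37, 43, 38, 44 → 39 → 45 (alternating steps +6, −5, +6, −5, …).
Putting the parts together: {west, 39} and then {east, 45}.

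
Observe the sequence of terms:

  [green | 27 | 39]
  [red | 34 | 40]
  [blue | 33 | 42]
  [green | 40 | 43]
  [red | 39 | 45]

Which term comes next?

Colour: repeats green → red → blue; green, red, blue, green, red → blue.
Second slot: alternating steps +7, −1, +7, −1, …, so 27, 34, 33, 40, 39 → 46.
Third slot: alternating steps +1, +2, +1, +2, …, so 39, 40, 42, 43, 45 → 46.
Putting it together: [blue | 46 | 46].

[blue | 46 | 46]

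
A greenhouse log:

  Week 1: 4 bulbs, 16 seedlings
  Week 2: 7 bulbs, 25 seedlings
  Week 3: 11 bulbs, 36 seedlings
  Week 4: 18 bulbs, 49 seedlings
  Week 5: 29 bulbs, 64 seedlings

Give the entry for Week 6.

Bulbs: 4, 7, 11, 18, 29 → 47 (each term is the sum of the two before it).
Seedlings: perfect squares: 4², 5², 6², …, so 16, 25, 36, 49, 64 → 81.
Combining the parts gives 47 bulbs, 81 seedlings.

47 bulbs, 81 seedlings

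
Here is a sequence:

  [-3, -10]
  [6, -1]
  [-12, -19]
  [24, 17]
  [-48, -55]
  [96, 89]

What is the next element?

[-192, -199]

First entry: ×(-2) each step, so -3, 6, -12, 24, -48, 96 → -192.
For the second entry, always 7 less than the first entry: -10, -1, -19, 17, -55, 89 → -199.
So the next element is [-192, -199].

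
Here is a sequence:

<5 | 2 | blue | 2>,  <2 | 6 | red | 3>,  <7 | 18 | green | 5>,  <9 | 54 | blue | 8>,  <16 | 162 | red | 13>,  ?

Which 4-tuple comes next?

<25 | 486 | green | 21>

First coordinate — each term is the sum of the two before it: 5, 2, 7, 9, 16 → 25.
Second coordinate: 2, 6, 18, 54, 162 → 486 (×3 each step).
Colour: blue, red, green, blue, red → green (repeats blue → red → green).
Fourth coordinate: each term is the sum of the two before it; 2, 3, 5, 8, 13 → 21.
So the next 4-tuple is <25 | 486 | green | 21>.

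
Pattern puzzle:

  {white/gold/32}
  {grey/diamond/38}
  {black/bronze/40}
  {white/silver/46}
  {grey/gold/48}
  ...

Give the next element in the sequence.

{black/diamond/54}

Shade: white, grey, black, white, grey → black (repeats white → grey → black).
Rank: repeats gold → diamond → bronze → silver; gold, diamond, bronze, silver, gold → diamond.
Third slot: alternating steps +6, +2, +6, +2, …; 32, 38, 40, 46, 48 → 54.
So the next element is {black/diamond/54}.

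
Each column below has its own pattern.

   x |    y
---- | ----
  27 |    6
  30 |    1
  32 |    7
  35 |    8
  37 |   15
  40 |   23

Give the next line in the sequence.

42  38

Column x: alternating steps +3, +2, +3, +2, …, so 27, 30, 32, 35, 37, 40 → 42.
Column y: each term is the sum of the two before it, so 6, 1, 7, 8, 15, 23 → 38.
Putting it together: 42  38.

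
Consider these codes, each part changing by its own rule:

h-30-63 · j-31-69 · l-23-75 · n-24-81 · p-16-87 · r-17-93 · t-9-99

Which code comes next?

v-10-105

Letter: letters move forward 2 places in the alphabet; h, j, l, n, p, r, t → v.
Second component: alternating steps +1, −8, +1, −8, …; 30, 31, 23, 24, 16, 17, 9 → 10.
For the third component, +6 each step: 63, 69, 75, 81, 87, 93, 99 → 105.
Putting it together: v-10-105.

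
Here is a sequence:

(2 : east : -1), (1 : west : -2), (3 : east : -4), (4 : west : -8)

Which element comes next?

(7 : east : -16)

For the first part, each term is the sum of the two before it: 2, 1, 3, 4 → 7.
For the direction, alternates east ↔ west: east, west, east, west → east.
Third part: ×2 each step; -1, -2, -4, -8 → -16.
Combining the parts gives (7 : east : -16).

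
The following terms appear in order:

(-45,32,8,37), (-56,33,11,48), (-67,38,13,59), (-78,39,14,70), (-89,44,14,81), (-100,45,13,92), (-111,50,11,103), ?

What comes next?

First part: -45, -56, -67, -78, -89, -100, -111 → -122 (−11 each step).
For the second part, alternating steps +1, +5, +1, +5, …: 32, 33, 38, 39, 44, 45, 50 → 51.
Third part: differences are 3, 2, 1, … (decreasing by 1 each time); 8, 11, 13, 14, 14, 13, 11 → 8.
Fourth part: 37, 48, 59, 70, 81, 92, 103 → 114 (together with the first part always sums to -8).
Putting it together: (-122,51,8,114).

(-122,51,8,114)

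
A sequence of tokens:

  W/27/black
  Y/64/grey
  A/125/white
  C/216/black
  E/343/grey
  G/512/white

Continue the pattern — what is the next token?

Letter — letters move forward 2 places in the alphabet, wrapping Z→A: W, Y, A, C, E, G → I.
Second component: 27, 64, 125, 216, 343, 512 → 729 (perfect cubes: 3³, 4³, 5³, …).
For the shade, repeats black → grey → white: black, grey, white, black, grey, white → black.
Putting it together: I/729/black.

I/729/black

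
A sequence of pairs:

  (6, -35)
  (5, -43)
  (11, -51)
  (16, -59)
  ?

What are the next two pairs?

(27, -67), (43, -75)

First entry: each term is the sum of the two before it, so 6, 5, 11, 16 → 27 → 43.
Second entry: −8 each step; -35, -43, -51, -59 → -67 → -75.
Putting the parts together: (27, -67) and then (43, -75).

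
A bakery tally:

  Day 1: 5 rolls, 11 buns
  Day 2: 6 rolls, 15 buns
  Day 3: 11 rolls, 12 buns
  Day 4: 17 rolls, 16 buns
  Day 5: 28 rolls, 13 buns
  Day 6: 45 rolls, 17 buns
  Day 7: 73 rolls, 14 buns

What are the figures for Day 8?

118 rolls, 18 buns

For the rolls, each term is the sum of the two before it: 5, 6, 11, 17, 28, 45, 73 → 118.
Buns goes 11, 15, 12, 16, 13, 17, 14 → 18 (alternating steps +4, −3, +4, −3, …).
Combining the parts gives 118 rolls, 18 buns.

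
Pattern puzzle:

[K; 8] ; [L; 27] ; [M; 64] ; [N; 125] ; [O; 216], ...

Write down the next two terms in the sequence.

[P; 343], [Q; 512]

For the letter, letters move forward 1 place in the alphabet: K, L, M, N, O → P → Q.
For the second slot, perfect cubes: 2³, 3³, 4³, …: 8, 27, 64, 125, 216 → 343 → 512.
So the next two terms are [P; 343] and [Q; 512].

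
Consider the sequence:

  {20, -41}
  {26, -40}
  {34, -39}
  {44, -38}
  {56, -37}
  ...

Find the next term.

First part — differences are 6, 8, 10, … (increasing by 2 each time): 20, 26, 34, 44, 56 → 70.
Second part goes -41, -40, -39, -38, -37 → -36 (+1 each step).
Combining the parts gives {70, -36}.

{70, -36}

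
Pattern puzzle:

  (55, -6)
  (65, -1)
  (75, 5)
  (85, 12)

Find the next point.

(95, 20)

First slot — +10 each step: 55, 65, 75, 85 → 95.
For the second slot, differences are 5, 6, 7, … (increasing by 1 each time): -6, -1, 5, 12 → 20.
So the next point is (95, 20).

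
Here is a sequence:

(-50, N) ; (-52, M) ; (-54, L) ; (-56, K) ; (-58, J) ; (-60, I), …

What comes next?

(-62, H)

First entry goes -50, -52, -54, -56, -58, -60 → -62 (−2 each step).
For the letter, letters move back 1 place in the alphabet: N, M, L, K, J, I → H.
Putting it together: (-62, H).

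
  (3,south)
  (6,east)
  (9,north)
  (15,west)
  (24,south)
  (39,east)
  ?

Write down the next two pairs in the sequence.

First entry: each term is the sum of the two before it; 3, 6, 9, 15, 24, 39 → 63 → 102.
Direction — repeats south → east → north → west: south, east, north, west, south, east → north → west.
So the next two pairs are (63,north) and (102,west).

(63,north), (102,west)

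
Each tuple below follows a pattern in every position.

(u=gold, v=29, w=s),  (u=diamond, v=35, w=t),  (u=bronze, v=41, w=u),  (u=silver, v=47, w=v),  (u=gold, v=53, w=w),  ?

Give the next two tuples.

(u=diamond, v=59, w=x), (u=bronze, v=65, w=y)

U — repeats gold → diamond → bronze → silver: gold, diamond, bronze, silver, gold → diamond → bronze.
V: 29, 35, 41, 47, 53 → 59 → 65 (+6 each step).
W goes s, t, u, v, w → x → y (letters move forward 1 place in the alphabet).
Putting the parts together: (u=diamond, v=59, w=x) and then (u=bronze, v=65, w=y).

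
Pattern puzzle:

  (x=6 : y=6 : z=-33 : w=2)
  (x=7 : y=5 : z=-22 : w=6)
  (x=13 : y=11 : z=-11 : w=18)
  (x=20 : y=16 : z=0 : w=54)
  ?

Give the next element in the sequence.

X goes 6, 7, 13, 20 → 33 (each term is the sum of the two before it).
Y: each term is the sum of the two before it, so 6, 5, 11, 16 → 27.
Z: +11 each step, so -33, -22, -11, 0 → 11.
W — ×3 each step: 2, 6, 18, 54 → 162.
Putting it together: (x=33 : y=27 : z=11 : w=162).

(x=33 : y=27 : z=11 : w=162)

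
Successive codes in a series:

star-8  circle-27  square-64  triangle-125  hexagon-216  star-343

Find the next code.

Shape: repeats star → circle → square → triangle → hexagon, so star, circle, square, triangle, hexagon, star → circle.
Second component: perfect cubes: 2³, 3³, 4³, …, so 8, 27, 64, 125, 216, 343 → 512.
Putting it together: circle-512.

circle-512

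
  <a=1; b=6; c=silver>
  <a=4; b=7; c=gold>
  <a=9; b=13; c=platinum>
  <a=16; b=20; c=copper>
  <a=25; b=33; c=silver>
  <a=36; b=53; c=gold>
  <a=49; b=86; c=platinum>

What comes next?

<a=64; b=139; c=copper>

A: perfect squares: 1², 2², 3², …; 1, 4, 9, 16, 25, 36, 49 → 64.
B: each term is the sum of the two before it; 6, 7, 13, 20, 33, 53, 86 → 139.
For the c, repeats silver → gold → platinum → copper: silver, gold, platinum, copper, silver, gold, platinum → copper.
So the next triple is <a=64; b=139; c=copper>.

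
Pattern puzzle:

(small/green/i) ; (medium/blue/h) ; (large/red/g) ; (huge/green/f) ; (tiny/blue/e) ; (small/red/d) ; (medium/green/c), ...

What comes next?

Size: small, medium, large, huge, tiny, small, medium → large (repeats small → medium → large → huge → tiny).
For the colour, repeats green → blue → red: green, blue, red, green, blue, red, green → blue.
Letter — letters move back 1 place in the alphabet: i, h, g, f, e, d, c → b.
Putting it together: (large/blue/b).

(large/blue/b)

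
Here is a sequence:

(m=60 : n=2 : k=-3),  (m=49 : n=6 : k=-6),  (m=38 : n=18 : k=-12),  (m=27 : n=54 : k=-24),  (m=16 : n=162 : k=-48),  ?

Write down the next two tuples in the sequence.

M: −11 each step; 60, 49, 38, 27, 16 → 5 → -6.
N: 2, 6, 18, 54, 162 → 486 → 1458 (×3 each step).
K: ×2 each step, so -3, -6, -12, -24, -48 → -96 → -192.
So the next two tuples are (m=5 : n=486 : k=-96) and (m=-6 : n=1458 : k=-192).

(m=5 : n=486 : k=-96), (m=-6 : n=1458 : k=-192)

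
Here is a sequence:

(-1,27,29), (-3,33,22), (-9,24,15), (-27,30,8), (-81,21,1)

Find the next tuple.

(-243,27,-6)

First part: -1, -3, -9, -27, -81 → -243 (×3 each step).
Second part: 27, 33, 24, 30, 21 → 27 (alternating steps +6, −9, +6, −9, …).
Third part: 29, 22, 15, 8, 1 → -6 (−7 each step).
Combining the parts gives (-243,27,-6).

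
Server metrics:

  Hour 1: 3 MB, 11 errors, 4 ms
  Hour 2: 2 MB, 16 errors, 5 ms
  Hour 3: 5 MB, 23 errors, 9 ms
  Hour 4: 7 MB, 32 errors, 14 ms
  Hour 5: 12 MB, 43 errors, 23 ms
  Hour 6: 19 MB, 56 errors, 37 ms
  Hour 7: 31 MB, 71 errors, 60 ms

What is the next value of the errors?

88

MB: each term is the sum of the two before it, so 3, 2, 5, 7, 12, 19, 31 → 50.
Errors: differences are 5, 7, 9, … (increasing by 2 each time), so 11, 16, 23, 32, 43, 56, 71 → 88.
Ms: 4, 5, 9, 14, 23, 37, 60 → 97 (each term is the sum of the two before it).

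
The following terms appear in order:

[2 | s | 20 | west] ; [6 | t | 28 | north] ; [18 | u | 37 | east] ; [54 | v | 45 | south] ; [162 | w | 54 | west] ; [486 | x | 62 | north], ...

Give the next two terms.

[1458 | y | 71 | east], [4374 | z | 79 | south]

First entry — ×3 each step: 2, 6, 18, 54, 162, 486 → 1458 → 4374.
Letter: letters move forward 1 place in the alphabet, so s, t, u, v, w, x → y → z.
Third entry: alternating steps +8, +9, +8, +9, …; 20, 28, 37, 45, 54, 62 → 71 → 79.
Direction: repeats west → north → east → south, so west, north, east, south, west, north → east → south.
Putting the parts together: [1458 | y | 71 | east] and then [4374 | z | 79 | south].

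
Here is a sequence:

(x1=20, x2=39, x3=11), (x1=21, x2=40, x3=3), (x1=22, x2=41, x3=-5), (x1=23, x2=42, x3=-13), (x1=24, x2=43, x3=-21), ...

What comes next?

(x1=25, x2=44, x3=-29)

X1: +1 each step, so 20, 21, 22, 23, 24 → 25.
X2 goes 39, 40, 41, 42, 43 → 44 (+1 each step).
X3: −8 each step, so 11, 3, -5, -13, -21 → -29.
So the next element is (x1=25, x2=44, x3=-29).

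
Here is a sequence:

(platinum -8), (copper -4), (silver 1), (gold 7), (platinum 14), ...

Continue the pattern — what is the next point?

(copper 22)

For the metal, repeats platinum → copper → silver → gold: platinum, copper, silver, gold, platinum → copper.
Second component: differences are 4, 5, 6, … (increasing by 1 each time), so -8, -4, 1, 7, 14 → 22.
So the next point is (copper 22).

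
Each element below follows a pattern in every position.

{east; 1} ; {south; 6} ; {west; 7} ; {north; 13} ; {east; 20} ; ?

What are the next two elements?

Direction — repeats east → south → west → north: east, south, west, north, east → south → west.
Second coordinate — each term is the sum of the two before it: 1, 6, 7, 13, 20 → 33 → 53.
So the next two elements are {south; 33} and {west; 53}.

{south; 33}, {west; 53}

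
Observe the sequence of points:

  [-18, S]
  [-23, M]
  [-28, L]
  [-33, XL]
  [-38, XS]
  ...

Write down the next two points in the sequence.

For the first coordinate, −5 each step: -18, -23, -28, -33, -38 → -43 → -48.
Size goes S, M, L, XL, XS → S → M (runs through clothing sizes XS→XL).
Putting the parts together: [-43, S] and then [-48, M].

[-43, S], [-48, M]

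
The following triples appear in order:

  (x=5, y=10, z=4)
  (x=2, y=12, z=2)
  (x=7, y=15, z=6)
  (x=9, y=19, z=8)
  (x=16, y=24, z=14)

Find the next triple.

(x=25, y=30, z=22)

X: each term is the sum of the two before it; 5, 2, 7, 9, 16 → 25.
Y goes 10, 12, 15, 19, 24 → 30 (differences are 2, 3, 4, … (increasing by 1 each time)).
Z: 4, 2, 6, 8, 14 → 22 (each term is the sum of the two before it).
Putting it together: (x=25, y=30, z=22).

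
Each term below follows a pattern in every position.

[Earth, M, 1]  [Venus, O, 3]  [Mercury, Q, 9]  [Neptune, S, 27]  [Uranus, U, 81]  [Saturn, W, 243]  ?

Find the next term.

Planet: runs backward through the planets Mercury→Neptune; Earth, Venus, Mercury, Neptune, Uranus, Saturn → Jupiter.
Letter: M, O, Q, S, U, W → Y (letters move forward 2 places in the alphabet).
Third value: 1, 3, 9, 27, 81, 243 → 729 (×3 each step).
Putting it together: [Jupiter, Y, 729].

[Jupiter, Y, 729]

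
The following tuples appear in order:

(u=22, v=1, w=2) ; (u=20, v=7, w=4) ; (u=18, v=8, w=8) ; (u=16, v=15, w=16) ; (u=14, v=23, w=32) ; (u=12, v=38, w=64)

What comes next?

For the u, −2 each step: 22, 20, 18, 16, 14, 12 → 10.
For the v, each term is the sum of the two before it: 1, 7, 8, 15, 23, 38 → 61.
W: ×2 each step; 2, 4, 8, 16, 32, 64 → 128.
Combining the parts gives (u=10, v=61, w=128).

(u=10, v=61, w=128)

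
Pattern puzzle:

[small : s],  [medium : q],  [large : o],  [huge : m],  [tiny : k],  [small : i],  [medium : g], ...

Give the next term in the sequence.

[large : e]

Size goes small, medium, large, huge, tiny, small, medium → large (repeats small → medium → large → huge → tiny).
Letter: s, q, o, m, k, i, g → e (letters move back 2 places in the alphabet).
So the next term is [large : e].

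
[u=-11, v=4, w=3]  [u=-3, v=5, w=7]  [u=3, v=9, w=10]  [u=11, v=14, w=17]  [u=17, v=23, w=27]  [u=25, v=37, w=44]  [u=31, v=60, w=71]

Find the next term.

[u=39, v=97, w=115]

U goes -11, -3, 3, 11, 17, 25, 31 → 39 (alternating steps +8, +6, +8, +6, …).
V — each term is the sum of the two before it: 4, 5, 9, 14, 23, 37, 60 → 97.
W goes 3, 7, 10, 17, 27, 44, 71 → 115 (each term is the sum of the two before it).
Putting it together: [u=39, v=97, w=115].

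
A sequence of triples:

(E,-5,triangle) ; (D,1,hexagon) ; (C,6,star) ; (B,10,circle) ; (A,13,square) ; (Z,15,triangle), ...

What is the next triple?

(Y,16,hexagon)

Letter: E, D, C, B, A, Z → Y (letters move back 1 place in the alphabet, wrapping A→Z).
Second entry: differences are 6, 5, 4, … (decreasing by 1 each time); -5, 1, 6, 10, 13, 15 → 16.
For the shape, repeats triangle → hexagon → star → circle → square: triangle, hexagon, star, circle, square, triangle → hexagon.
Combining the parts gives (Y,16,hexagon).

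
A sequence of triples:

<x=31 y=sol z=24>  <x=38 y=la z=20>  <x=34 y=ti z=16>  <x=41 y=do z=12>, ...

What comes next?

<x=37 y=re z=8>

X — alternating steps +7, −4, +7, −4, …: 31, 38, 34, 41 → 37.
Y — runs through the solfège scale do→ti: sol, la, ti, do → re.
Z: 24, 20, 16, 12 → 8 (−4 each step).
Putting it together: <x=37 y=re z=8>.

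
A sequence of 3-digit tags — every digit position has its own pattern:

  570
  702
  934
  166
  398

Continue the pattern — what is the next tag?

520

First digit goes 5, 7, 9, 1, 3 → 5 (+2 each step, mod 10).
Second digit: +3 each step, mod 10, so 7, 0, 3, 6, 9 → 2.
Third digit — +2 each step, mod 10: 0, 2, 4, 6, 8 → 0.
Combining the parts gives 520.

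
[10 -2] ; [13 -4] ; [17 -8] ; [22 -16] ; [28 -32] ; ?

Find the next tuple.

[35 -64]

First value: differences are 3, 4, 5, … (increasing by 1 each time), so 10, 13, 17, 22, 28 → 35.
Second value: ×2 each step; -2, -4, -8, -16, -32 → -64.
Putting it together: [35 -64].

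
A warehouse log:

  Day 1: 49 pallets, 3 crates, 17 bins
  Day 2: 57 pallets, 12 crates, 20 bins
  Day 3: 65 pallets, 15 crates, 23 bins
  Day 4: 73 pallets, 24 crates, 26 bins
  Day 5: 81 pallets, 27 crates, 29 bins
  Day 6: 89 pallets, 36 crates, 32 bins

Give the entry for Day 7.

Pallets: 49, 57, 65, 73, 81, 89 → 97 (+8 each step).
For the crates, alternating steps +9, +3, +9, +3, …: 3, 12, 15, 24, 27, 36 → 39.
For the bins, +3 each step: 17, 20, 23, 26, 29, 32 → 35.
Putting it together: 97 pallets, 39 crates, 35 bins.

97 pallets, 39 crates, 35 bins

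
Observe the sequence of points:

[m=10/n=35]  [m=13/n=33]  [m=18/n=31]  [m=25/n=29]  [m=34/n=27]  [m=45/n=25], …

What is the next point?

M: differences are 3, 5, 7, … (increasing by 2 each time); 10, 13, 18, 25, 34, 45 → 58.
N — −2 each step: 35, 33, 31, 29, 27, 25 → 23.
Putting it together: [m=58/n=23].

[m=58/n=23]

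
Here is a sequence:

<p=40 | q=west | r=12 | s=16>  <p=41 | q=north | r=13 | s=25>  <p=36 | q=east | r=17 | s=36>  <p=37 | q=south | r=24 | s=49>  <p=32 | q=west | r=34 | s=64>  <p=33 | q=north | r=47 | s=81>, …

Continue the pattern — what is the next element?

<p=28 | q=east | r=63 | s=100>

P: alternating steps +1, −5, +1, −5, …; 40, 41, 36, 37, 32, 33 → 28.
For the q, repeats west → north → east → south: west, north, east, south, west, north → east.
R: differences are 1, 4, 7, … (increasing by 3 each time), so 12, 13, 17, 24, 34, 47 → 63.
S goes 16, 25, 36, 49, 64, 81 → 100 (perfect squares: 4², 5², 6², …).
Putting it together: <p=28 | q=east | r=63 | s=100>.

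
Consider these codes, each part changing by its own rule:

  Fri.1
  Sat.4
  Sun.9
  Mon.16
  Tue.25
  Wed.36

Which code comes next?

Thu.49

Day: runs through the weekdays Mon→Sun, so Fri, Sat, Sun, Mon, Tue, Wed → Thu.
Second component: 1, 4, 9, 16, 25, 36 → 49 (perfect squares: 1², 2², 3², …).
So the next code is Thu.49.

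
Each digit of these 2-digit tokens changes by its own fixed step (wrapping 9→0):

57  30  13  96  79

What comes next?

52

First digit — −2 each step, mod 10: 5, 3, 1, 9, 7 → 5.
Second digit goes 7, 0, 3, 6, 9 → 2 (+3 each step, mod 10).
Putting it together: 52.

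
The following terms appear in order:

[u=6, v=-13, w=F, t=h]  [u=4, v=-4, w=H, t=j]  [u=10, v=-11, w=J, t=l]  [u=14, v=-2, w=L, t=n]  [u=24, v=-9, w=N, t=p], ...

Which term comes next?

U goes 6, 4, 10, 14, 24 → 38 (each term is the sum of the two before it).
V: alternating steps +9, −7, +9, −7, …, so -13, -4, -11, -2, -9 → 0.
W: letters move forward 2 places in the alphabet; F, H, J, L, N → P.
T — letters move forward 2 places in the alphabet: h, j, l, n, p → r.
Putting it together: [u=38, v=0, w=P, t=r].

[u=38, v=0, w=P, t=r]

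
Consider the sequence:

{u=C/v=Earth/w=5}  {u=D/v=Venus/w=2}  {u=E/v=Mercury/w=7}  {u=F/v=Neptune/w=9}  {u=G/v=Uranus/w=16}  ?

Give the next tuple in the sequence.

U — letters move forward 1 place in the alphabet: C, D, E, F, G → H.
V: Earth, Venus, Mercury, Neptune, Uranus → Saturn (runs backward through the planets Mercury→Neptune).
W: each term is the sum of the two before it, so 5, 2, 7, 9, 16 → 25.
So the next tuple is {u=H/v=Saturn/w=25}.

{u=H/v=Saturn/w=25}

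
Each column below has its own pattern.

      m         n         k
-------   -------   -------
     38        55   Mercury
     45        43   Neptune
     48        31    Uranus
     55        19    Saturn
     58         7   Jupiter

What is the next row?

65  -5  Mars

For the column m, alternating steps +7, +3, +7, +3, …: 38, 45, 48, 55, 58 → 65.
For the column n, −12 each step: 55, 43, 31, 19, 7 → -5.
Column k: runs backward through the planets Mercury→Neptune; Mercury, Neptune, Uranus, Saturn, Jupiter → Mars.
Combining the parts gives 65  -5  Mars.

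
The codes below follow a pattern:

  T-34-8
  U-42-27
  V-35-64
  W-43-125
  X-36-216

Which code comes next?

For the letter, letters move forward 1 place in the alphabet: T, U, V, W, X → Y.
Second component: 34, 42, 35, 43, 36 → 44 (alternating steps +8, −7, +8, −7, …).
Third component — perfect cubes: 2³, 3³, 4³, …: 8, 27, 64, 125, 216 → 343.
Combining the parts gives Y-44-343.

Y-44-343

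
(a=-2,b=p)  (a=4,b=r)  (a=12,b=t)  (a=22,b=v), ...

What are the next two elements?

For the a, differences are 6, 8, 10, … (increasing by 2 each time): -2, 4, 12, 22 → 34 → 48.
B: letters move forward 2 places in the alphabet, so p, r, t, v → x → z.
So the next two elements are (a=34,b=x) and (a=48,b=z).

(a=34,b=x), (a=48,b=z)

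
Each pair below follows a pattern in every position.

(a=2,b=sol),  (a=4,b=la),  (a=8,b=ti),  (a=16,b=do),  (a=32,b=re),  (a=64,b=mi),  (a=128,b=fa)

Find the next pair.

A: ×2 each step, so 2, 4, 8, 16, 32, 64, 128 → 256.
B goes sol, la, ti, do, re, mi, fa → sol (runs through the solfège scale do→ti).
Putting it together: (a=256,b=sol).

(a=256,b=sol)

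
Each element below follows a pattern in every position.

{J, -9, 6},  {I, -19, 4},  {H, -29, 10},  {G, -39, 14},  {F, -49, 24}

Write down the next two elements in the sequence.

{E, -59, 38}, {D, -69, 62}

Letter: J, I, H, G, F → E → D (letters move back 1 place in the alphabet).
Second entry: −10 each step, so -9, -19, -29, -39, -49 → -59 → -69.
Third entry: each term is the sum of the two before it, so 6, 4, 10, 14, 24 → 38 → 62.
Putting the parts together: {E, -59, 38} and then {D, -69, 62}.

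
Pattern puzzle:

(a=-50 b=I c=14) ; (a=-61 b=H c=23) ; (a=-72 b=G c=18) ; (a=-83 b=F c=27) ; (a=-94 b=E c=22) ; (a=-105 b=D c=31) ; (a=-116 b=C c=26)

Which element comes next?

A: -50, -61, -72, -83, -94, -105, -116 → -127 (−11 each step).
For the b, letters move back 1 place in the alphabet: I, H, G, F, E, D, C → B.
C: 14, 23, 18, 27, 22, 31, 26 → 35 (alternating steps +9, −5, +9, −5, …).
Combining the parts gives (a=-127 b=B c=35).

(a=-127 b=B c=35)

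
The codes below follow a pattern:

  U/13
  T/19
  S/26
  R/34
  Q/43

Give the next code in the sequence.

Letter — letters move back 1 place in the alphabet: U, T, S, R, Q → P.
Second component: 13, 19, 26, 34, 43 → 53 (differences are 6, 7, 8, … (increasing by 1 each time)).
Combining the parts gives P/53.

P/53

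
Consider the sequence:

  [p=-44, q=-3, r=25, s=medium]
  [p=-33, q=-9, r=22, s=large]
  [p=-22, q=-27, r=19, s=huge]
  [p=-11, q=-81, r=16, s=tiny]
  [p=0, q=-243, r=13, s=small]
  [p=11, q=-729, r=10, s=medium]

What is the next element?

P: +11 each step, so -44, -33, -22, -11, 0, 11 → 22.
Q: ×3 each step, so -3, -9, -27, -81, -243, -729 → -2187.
R: 25, 22, 19, 16, 13, 10 → 7 (−3 each step).
S goes medium, large, huge, tiny, small, medium → large (repeats medium → large → huge → tiny → small).
Combining the parts gives [p=22, q=-2187, r=7, s=large].

[p=22, q=-2187, r=7, s=large]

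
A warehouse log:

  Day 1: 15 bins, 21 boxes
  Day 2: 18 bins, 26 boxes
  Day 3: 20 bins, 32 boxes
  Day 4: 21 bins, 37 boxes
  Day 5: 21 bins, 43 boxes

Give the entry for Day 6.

For the bins, differences are 3, 2, 1, … (decreasing by 1 each time): 15, 18, 20, 21, 21 → 20.
Boxes goes 21, 26, 32, 37, 43 → 48 (alternating steps +5, +6, +5, +6, …).
So the next line is 20 bins, 48 boxes.

20 bins, 48 boxes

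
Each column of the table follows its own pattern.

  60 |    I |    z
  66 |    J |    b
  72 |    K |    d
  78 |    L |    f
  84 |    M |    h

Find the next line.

First component — +6 each step: 60, 66, 72, 78, 84 → 90.
First letter goes I, J, K, L, M → N (letters move forward 1 place in the alphabet).
Second letter goes z, b, d, f, h → j (letters move forward 2 places in the alphabet, wrapping Z→A).
So the next line is 90  N  j.

90  N  j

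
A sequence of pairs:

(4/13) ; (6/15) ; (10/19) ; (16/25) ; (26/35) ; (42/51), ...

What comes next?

First value goes 4, 6, 10, 16, 26, 42 → 68 (each term is the sum of the two before it).
Second value — always 9 more than the first value: 13, 15, 19, 25, 35, 51 → 77.
Putting it together: (68/77).

(68/77)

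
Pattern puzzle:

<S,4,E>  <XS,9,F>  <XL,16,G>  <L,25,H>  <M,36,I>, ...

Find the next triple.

<S,49,J>

Size: S, XS, XL, L, M → S (runs backward through clothing sizes XS→XL).
Second slot: perfect squares: 2², 3², 4², …, so 4, 9, 16, 25, 36 → 49.
Letter: E, F, G, H, I → J (letters move forward 1 place in the alphabet).
So the next triple is <S,49,J>.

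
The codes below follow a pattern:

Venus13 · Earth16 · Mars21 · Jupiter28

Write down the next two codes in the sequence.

Planet: runs through the planets Mercury→Neptune; Venus, Earth, Mars, Jupiter → Saturn → Uranus.
Second component: differences are 3, 5, 7, … (increasing by 2 each time), so 13, 16, 21, 28 → 37 → 48.
So the next two codes are Saturn37 and Uranus48.

Saturn37, Uranus48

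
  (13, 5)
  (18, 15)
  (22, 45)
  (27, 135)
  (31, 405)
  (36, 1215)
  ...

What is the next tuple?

First coordinate goes 13, 18, 22, 27, 31, 36 → 40 (alternating steps +5, +4, +5, +4, …).
Second coordinate: ×3 each step, so 5, 15, 45, 135, 405, 1215 → 3645.
Putting it together: (40, 3645).

(40, 3645)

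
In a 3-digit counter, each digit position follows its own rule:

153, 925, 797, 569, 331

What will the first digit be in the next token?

1

First digit goes 1, 9, 7, 5, 3 → 1 (−2 each step, mod 10).
For the second digit, −3 each step, mod 10: 5, 2, 9, 6, 3 → 0.
Third digit: +2 each step, mod 10; 3, 5, 7, 9, 1 → 3.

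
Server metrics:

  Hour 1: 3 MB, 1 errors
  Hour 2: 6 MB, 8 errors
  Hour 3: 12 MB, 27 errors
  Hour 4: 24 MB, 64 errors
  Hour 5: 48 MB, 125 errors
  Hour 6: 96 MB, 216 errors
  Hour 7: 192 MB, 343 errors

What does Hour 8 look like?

MB: 3, 6, 12, 24, 48, 96, 192 → 384 (×2 each step).
Errors: perfect cubes: 1³, 2³, 3³, …; 1, 8, 27, 64, 125, 216, 343 → 512.
Putting it together: 384 MB, 512 errors.

384 MB, 512 errors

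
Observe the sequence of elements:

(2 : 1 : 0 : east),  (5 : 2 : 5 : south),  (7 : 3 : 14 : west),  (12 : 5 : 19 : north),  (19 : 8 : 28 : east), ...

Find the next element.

(31 : 13 : 33 : south)

First coordinate: 2, 5, 7, 12, 19 → 31 (each term is the sum of the two before it).
Second coordinate — each term is the sum of the two before it: 1, 2, 3, 5, 8 → 13.
Third coordinate: alternating steps +5, +9, +5, +9, …, so 0, 5, 14, 19, 28 → 33.
Direction: repeats east → south → west → north; east, south, west, north, east → south.
Combining the parts gives (31 : 13 : 33 : south).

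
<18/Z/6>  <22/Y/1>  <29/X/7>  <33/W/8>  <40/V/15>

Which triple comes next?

<44/U/23>

For the first slot, alternating steps +4, +7, +4, +7, …: 18, 22, 29, 33, 40 → 44.
Letter: letters move back 1 place in the alphabet, so Z, Y, X, W, V → U.
Third slot — each term is the sum of the two before it: 6, 1, 7, 8, 15 → 23.
Combining the parts gives <44/U/23>.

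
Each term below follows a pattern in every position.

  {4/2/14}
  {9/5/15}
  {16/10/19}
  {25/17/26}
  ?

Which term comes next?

For the first part, perfect squares: 2², 3², 4², …: 4, 9, 16, 25 → 36.
Second part: 2, 5, 10, 17 → 26 (differences are 3, 5, 7, … (increasing by 2 each time)).
Third part: differences are 1, 4, 7, … (increasing by 3 each time); 14, 15, 19, 26 → 36.
Putting it together: {36/26/36}.

{36/26/36}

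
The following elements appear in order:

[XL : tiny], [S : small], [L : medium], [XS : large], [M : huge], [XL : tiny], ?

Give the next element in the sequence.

First size: repeats XL → S → L → XS → M, so XL, S, L, XS, M, XL → S.
Second size: repeats tiny → small → medium → large → huge, so tiny, small, medium, large, huge, tiny → small.
Combining the parts gives [S : small].

[S : small]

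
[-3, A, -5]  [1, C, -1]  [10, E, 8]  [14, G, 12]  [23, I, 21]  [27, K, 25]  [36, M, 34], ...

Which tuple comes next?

For the first value, alternating steps +4, +9, +4, +9, …: -3, 1, 10, 14, 23, 27, 36 → 40.
Letter: A, C, E, G, I, K, M → O (letters move forward 2 places in the alphabet).
Third value — always 2 less than the first value: -5, -1, 8, 12, 21, 25, 34 → 38.
Putting it together: [40, O, 38].

[40, O, 38]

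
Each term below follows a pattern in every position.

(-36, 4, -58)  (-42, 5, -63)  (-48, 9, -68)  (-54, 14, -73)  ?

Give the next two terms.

(-60, 23, -78), (-66, 37, -83)

First entry — −6 each step: -36, -42, -48, -54 → -60 → -66.
Second entry — each term is the sum of the two before it: 4, 5, 9, 14 → 23 → 37.
Third entry goes -58, -63, -68, -73 → -78 → -83 (−5 each step).
Putting the parts together: (-60, 23, -78) and then (-66, 37, -83).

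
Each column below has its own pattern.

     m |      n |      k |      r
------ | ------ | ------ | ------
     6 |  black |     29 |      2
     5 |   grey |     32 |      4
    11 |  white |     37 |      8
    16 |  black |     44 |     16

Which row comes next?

27  grey  53  32

Column m: each term is the sum of the two before it; 6, 5, 11, 16 → 27.
Column n — repeats black → grey → white: black, grey, white, black → grey.
Column k: differences are 3, 5, 7, … (increasing by 2 each time), so 29, 32, 37, 44 → 53.
Column r — ×2 each step: 2, 4, 8, 16 → 32.
So the next row is 27  grey  53  32.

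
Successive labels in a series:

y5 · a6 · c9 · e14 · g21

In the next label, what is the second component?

30

Second component goes 5, 6, 9, 14, 21 → 30 (differences are 1, 3, 5, … (increasing by 2 each time)).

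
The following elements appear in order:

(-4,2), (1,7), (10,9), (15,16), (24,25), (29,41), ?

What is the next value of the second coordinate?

66

Second coordinate: each term is the sum of the two before it, so 2, 7, 9, 16, 25, 41 → 66.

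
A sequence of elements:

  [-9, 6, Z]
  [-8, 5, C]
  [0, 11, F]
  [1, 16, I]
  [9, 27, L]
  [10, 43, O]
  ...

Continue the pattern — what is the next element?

First coordinate: alternating steps +1, +8, +1, +8, …, so -9, -8, 0, 1, 9, 10 → 18.
Second coordinate: each term is the sum of the two before it; 6, 5, 11, 16, 27, 43 → 70.
Letter — letters move forward 3 places in the alphabet, wrapping Z→A: Z, C, F, I, L, O → R.
Putting it together: [18, 70, R].

[18, 70, R]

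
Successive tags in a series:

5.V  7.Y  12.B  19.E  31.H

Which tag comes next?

50.K

First component goes 5, 7, 12, 19, 31 → 50 (each term is the sum of the two before it).
Letter goes V, Y, B, E, H → K (letters move forward 3 places in the alphabet, wrapping Z→A).
So the next tag is 50.K.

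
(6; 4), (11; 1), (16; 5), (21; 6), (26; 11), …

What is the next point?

(31; 17)

First slot — +5 each step: 6, 11, 16, 21, 26 → 31.
Second slot: each term is the sum of the two before it; 4, 1, 5, 6, 11 → 17.
So the next point is (31; 17).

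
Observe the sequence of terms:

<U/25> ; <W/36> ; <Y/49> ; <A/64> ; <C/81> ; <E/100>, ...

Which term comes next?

Letter: letters move forward 2 places in the alphabet, wrapping Z→A, so U, W, Y, A, C, E → G.
Second coordinate: 25, 36, 49, 64, 81, 100 → 121 (perfect squares: 5², 6², 7², …).
Putting it together: <G/121>.

<G/121>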